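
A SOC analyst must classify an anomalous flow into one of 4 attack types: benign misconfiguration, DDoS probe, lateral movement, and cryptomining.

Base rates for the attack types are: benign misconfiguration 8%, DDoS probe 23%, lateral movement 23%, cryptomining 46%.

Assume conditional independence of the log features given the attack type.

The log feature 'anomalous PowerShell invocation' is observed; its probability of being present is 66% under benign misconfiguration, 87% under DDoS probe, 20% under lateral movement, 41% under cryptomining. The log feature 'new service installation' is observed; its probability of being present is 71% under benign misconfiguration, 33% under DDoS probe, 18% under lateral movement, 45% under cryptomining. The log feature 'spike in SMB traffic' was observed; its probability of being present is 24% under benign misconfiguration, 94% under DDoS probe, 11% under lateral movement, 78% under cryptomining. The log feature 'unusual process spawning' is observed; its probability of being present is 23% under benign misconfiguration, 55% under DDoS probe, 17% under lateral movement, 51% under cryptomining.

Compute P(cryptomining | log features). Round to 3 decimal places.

By Bayes' rule with conditional independence, the unnormalized weight for each hypothesis is prior × ∏ likelihoods:
  benign misconfiguration: 0.08 × 0.66 × 0.71 × 0.24 × 0.23 = 0.0020693
  DDoS probe: 0.23 × 0.87 × 0.33 × 0.94 × 0.55 = 0.034139
  lateral movement: 0.23 × 0.20 × 0.18 × 0.11 × 0.17 = 0.00015484
  cryptomining: 0.46 × 0.41 × 0.45 × 0.78 × 0.51 = 0.033761
Marginal likelihood of the evidence = 0.070125.
P(cryptomining | evidence) = 0.033761 / 0.070125 ≈ 0.481.

0.481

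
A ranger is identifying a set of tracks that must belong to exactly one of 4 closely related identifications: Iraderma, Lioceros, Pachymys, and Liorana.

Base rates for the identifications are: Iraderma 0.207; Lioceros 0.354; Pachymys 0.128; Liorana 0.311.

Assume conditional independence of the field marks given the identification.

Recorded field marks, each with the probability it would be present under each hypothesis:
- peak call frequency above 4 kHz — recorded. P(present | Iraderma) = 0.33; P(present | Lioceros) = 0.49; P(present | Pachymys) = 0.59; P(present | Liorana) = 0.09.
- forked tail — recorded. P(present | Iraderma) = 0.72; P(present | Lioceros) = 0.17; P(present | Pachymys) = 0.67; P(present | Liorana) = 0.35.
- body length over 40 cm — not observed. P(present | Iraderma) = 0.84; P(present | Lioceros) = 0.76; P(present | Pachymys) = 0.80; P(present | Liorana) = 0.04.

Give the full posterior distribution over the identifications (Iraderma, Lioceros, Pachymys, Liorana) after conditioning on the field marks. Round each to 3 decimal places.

0.228, 0.205, 0.294, 0.273

For each hypothesis, the unnormalized posterior weight is prior × product of the field mark likelihoods (using 1 − P(present | H) for each absent field mark):
  Iraderma: 0.207 × 0.33 × 0.72 × (1 − 0.84) = 0.0078693
  Lioceros: 0.354 × 0.49 × 0.17 × (1 − 0.76) = 0.0070772
  Pachymys: 0.128 × 0.59 × 0.67 × (1 − 0.80) = 0.01012
  Liorana: 0.311 × 0.09 × 0.35 × (1 − 0.04) = 0.0094046
The unnormalized weights sum to 0.034471.
P(Iraderma | evidence) = 0.0078693 / 0.034471 ≈ 0.228
P(Lioceros | evidence) = 0.0070772 / 0.034471 ≈ 0.205
P(Pachymys | evidence) = 0.01012 / 0.034471 ≈ 0.294
P(Liorana | evidence) = 0.0094046 / 0.034471 ≈ 0.273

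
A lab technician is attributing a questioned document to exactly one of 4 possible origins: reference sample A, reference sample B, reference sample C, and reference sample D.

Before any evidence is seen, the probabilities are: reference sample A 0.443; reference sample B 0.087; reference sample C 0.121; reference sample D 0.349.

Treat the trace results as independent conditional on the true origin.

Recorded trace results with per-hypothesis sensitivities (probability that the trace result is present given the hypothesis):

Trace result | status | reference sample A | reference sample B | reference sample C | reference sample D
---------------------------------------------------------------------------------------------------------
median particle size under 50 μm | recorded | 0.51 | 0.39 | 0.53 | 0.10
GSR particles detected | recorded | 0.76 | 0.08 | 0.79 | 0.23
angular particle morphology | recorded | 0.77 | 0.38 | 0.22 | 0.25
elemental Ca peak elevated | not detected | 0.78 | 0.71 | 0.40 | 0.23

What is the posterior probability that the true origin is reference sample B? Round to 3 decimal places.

0.008

For each hypothesis, the unnormalized posterior weight is prior × product of the trace result likelihoods (using 1 − P(present | H) for each absent trace result):
  reference sample A: 0.443 × 0.51 × 0.76 × 0.77 × (1 − 0.78) = 0.029087
  reference sample B: 0.087 × 0.39 × 0.08 × 0.38 × (1 − 0.71) = 0.00029913
  reference sample C: 0.121 × 0.53 × 0.79 × 0.22 × (1 − 0.40) = 0.0066875
  reference sample D: 0.349 × 0.10 × 0.23 × 0.25 × (1 − 0.23) = 0.0015452
Normalizing constant Z = 0.029087 + 0.00029913 + 0.0066875 + 0.0015452 = 0.037619.
P(reference sample B | evidence) = 0.00029913 / 0.037619 ≈ 0.008.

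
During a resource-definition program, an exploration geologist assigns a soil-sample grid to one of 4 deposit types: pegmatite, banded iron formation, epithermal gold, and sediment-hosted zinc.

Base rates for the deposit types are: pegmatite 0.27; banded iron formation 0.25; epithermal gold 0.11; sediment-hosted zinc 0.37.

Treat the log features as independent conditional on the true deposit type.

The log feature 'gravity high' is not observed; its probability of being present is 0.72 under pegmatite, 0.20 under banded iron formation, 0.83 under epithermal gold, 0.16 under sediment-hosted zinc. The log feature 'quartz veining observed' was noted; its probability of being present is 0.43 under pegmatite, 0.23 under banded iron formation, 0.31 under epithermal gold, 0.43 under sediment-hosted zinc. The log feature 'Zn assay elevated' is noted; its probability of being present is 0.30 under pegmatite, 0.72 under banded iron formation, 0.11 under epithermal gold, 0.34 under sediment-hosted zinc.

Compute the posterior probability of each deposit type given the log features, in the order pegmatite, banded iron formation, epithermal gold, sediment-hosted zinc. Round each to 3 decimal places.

0.110, 0.372, 0.007, 0.511

By Bayes' rule with conditional independence, the unnormalized weight for each hypothesis is prior × ∏ likelihoods (using 1 − P(present | H) for each absent log feature):
  pegmatite: 0.27 × (1 − 0.72) × 0.43 × 0.30 = 0.0097524
  banded iron formation: 0.25 × (1 − 0.20) × 0.23 × 0.72 = 0.03312
  epithermal gold: 0.11 × (1 − 0.83) × 0.31 × 0.11 = 0.00063767
  sediment-hosted zinc: 0.37 × (1 − 0.16) × 0.43 × 0.34 = 0.045439
Normalizing constant Z = 0.0097524 + 0.03312 + 0.00063767 + 0.045439 = 0.088949.
P(pegmatite | evidence) = 0.0097524 / 0.088949 ≈ 0.110
P(banded iron formation | evidence) = 0.03312 / 0.088949 ≈ 0.372
P(epithermal gold | evidence) = 0.00063767 / 0.088949 ≈ 0.007
P(sediment-hosted zinc | evidence) = 0.045439 / 0.088949 ≈ 0.511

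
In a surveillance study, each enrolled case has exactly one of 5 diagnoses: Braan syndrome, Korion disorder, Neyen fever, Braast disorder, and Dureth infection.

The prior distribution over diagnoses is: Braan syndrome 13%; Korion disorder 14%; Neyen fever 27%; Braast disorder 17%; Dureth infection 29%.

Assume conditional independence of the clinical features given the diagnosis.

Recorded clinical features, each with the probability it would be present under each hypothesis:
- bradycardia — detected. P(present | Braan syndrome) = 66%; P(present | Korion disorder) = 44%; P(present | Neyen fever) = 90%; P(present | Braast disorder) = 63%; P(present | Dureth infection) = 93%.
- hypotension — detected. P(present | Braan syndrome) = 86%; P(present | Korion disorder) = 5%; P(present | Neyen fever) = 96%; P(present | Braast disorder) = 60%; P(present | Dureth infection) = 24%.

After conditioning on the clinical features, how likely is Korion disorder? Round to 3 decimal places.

Multiply each prior by the joint likelihood of the clinical feature pattern:
  Braan syndrome: 0.13 × 0.66 × 0.86 = 0.073788
  Korion disorder: 0.14 × 0.44 × 0.05 = 0.00308
  Neyen fever: 0.27 × 0.90 × 0.96 = 0.23328
  Braast disorder: 0.17 × 0.63 × 0.60 = 0.06426
  Dureth infection: 0.29 × 0.93 × 0.24 = 0.064728
Marginal likelihood of the evidence = 0.43914.
P(Korion disorder | evidence) = 0.00308 / 0.43914 ≈ 0.007.

0.007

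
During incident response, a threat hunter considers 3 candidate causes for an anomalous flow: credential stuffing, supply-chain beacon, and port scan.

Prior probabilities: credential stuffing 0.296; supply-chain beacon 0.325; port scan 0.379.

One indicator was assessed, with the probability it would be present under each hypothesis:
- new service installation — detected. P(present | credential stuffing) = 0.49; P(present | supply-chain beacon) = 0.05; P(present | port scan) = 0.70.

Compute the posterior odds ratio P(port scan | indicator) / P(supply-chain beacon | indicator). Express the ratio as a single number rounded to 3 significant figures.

Posterior odds equal prior odds times the likelihood ratio; only the two competing hypotheses matter.
  port scan: 0.379 × 0.70 = 0.2653
  supply-chain beacon: 0.325 × 0.05 = 0.01625
Odds(port scan : supply-chain beacon) = 0.2653 / 0.01625 ≈ 16.3.

16.3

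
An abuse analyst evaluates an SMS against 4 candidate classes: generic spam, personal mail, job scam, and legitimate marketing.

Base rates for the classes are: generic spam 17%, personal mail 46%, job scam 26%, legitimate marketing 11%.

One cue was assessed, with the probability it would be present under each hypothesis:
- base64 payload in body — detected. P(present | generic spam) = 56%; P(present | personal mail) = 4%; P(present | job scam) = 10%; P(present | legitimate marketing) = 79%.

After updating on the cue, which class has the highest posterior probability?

generic spam

Multiply each prior by the likelihood of the cue:
  generic spam: 0.17 × 0.56 = 0.0952
  personal mail: 0.46 × 0.04 = 0.0184
  job scam: 0.26 × 0.10 = 0.026
  legitimate marketing: 0.11 × 0.79 = 0.0869
Normalizing constant Z = 0.0952 + 0.0184 + 0.026 + 0.0869 = 0.2265.
P(generic spam | evidence) ≈ 0.0952 / 0.2265 ≈ 0.420
P(personal mail | evidence) ≈ 0.0184 / 0.2265 ≈ 0.081
P(job scam | evidence) ≈ 0.026 / 0.2265 ≈ 0.115
P(legitimate marketing | evidence) ≈ 0.0869 / 0.2265 ≈ 0.384
The largest is 0.420, so generic spam is most probable.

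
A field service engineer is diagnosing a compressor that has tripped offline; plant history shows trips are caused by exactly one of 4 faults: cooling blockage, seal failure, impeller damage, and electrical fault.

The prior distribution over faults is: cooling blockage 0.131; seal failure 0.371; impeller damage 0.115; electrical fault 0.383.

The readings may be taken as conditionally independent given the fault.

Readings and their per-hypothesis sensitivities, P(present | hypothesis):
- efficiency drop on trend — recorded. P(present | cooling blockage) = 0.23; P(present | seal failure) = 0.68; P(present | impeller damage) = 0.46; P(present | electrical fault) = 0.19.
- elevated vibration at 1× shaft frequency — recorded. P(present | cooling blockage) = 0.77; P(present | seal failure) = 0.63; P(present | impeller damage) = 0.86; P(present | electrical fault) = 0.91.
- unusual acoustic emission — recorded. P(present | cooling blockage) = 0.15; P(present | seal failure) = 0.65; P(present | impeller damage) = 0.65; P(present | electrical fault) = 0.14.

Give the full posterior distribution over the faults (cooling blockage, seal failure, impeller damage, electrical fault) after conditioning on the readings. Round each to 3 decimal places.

0.024, 0.709, 0.203, 0.064

By Bayes' rule with conditional independence, the unnormalized weight for each hypothesis is prior × ∏ likelihoods:
  cooling blockage: 0.131 × 0.23 × 0.77 × 0.15 = 0.00348
  seal failure: 0.371 × 0.68 × 0.63 × 0.65 = 0.10331
  impeller damage: 0.115 × 0.46 × 0.86 × 0.65 = 0.029571
  electrical fault: 0.383 × 0.19 × 0.91 × 0.14 = 0.0092709
The unnormalized weights sum to 0.14563.
P(cooling blockage | evidence) = 0.00348 / 0.14563 ≈ 0.024
P(seal failure | evidence) = 0.10331 / 0.14563 ≈ 0.709
P(impeller damage | evidence) = 0.029571 / 0.14563 ≈ 0.203
P(electrical fault | evidence) = 0.0092709 / 0.14563 ≈ 0.064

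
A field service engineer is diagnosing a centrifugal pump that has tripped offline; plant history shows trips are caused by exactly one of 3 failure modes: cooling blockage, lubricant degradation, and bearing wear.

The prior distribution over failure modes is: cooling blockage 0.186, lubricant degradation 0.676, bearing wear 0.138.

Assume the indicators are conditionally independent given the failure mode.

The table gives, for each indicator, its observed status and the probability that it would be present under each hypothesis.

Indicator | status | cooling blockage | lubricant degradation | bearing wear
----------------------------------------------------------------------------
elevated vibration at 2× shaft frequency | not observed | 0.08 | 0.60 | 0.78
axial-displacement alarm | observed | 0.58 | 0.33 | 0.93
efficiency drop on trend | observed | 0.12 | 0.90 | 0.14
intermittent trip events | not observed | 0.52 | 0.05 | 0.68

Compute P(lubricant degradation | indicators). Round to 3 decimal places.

0.916

For each hypothesis, the unnormalized posterior weight is prior × product of the indicator likelihoods (using 1 − P(present | H) for each absent indicator):
  cooling blockage: 0.186 × (1 − 0.08) × 0.58 × 0.12 × (1 − 0.52) = 0.0057168
  lubricant degradation: 0.676 × (1 − 0.60) × 0.33 × 0.90 × (1 − 0.05) = 0.076293
  bearing wear: 0.138 × (1 − 0.78) × 0.93 × 0.14 × (1 − 0.68) = 0.0012649
The unnormalized weights sum to 0.083275.
P(lubricant degradation | evidence) = 0.076293 / 0.083275 ≈ 0.916.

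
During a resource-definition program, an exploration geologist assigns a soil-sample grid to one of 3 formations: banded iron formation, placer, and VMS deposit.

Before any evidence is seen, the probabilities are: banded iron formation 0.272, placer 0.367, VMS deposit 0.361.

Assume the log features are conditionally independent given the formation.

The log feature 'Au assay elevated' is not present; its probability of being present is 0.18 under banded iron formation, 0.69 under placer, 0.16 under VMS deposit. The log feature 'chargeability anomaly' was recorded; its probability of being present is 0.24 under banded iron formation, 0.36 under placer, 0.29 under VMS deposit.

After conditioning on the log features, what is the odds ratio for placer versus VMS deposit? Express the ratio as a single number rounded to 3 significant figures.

0.466

Posterior odds equal prior odds times the likelihood ratio; only the two competing hypotheses matter (using 1 − P(present | H) for each absent log feature).
  placer: 0.367 × (1 − 0.69) × 0.36 = 0.040957
  VMS deposit: 0.361 × (1 − 0.16) × 0.29 = 0.08794
Odds(placer : VMS deposit) = 0.040957 / 0.08794 ≈ 0.466.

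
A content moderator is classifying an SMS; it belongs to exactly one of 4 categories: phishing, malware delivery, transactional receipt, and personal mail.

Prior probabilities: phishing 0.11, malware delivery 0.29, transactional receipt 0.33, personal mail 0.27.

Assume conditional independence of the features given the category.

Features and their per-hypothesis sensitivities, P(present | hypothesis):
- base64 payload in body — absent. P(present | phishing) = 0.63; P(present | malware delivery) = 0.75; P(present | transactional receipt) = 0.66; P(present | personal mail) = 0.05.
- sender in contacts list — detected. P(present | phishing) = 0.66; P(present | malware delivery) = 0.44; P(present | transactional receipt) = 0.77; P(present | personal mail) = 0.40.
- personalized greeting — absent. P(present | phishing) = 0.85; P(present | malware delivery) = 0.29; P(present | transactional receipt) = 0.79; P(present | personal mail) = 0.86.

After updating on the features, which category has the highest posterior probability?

For each hypothesis, the unnormalized posterior weight is prior × product of the feature likelihoods (using 1 − P(present | H) for each absent feature):
  phishing: 0.11 × (1 − 0.63) × 0.66 × (1 − 0.85) = 0.0040293
  malware delivery: 0.29 × (1 − 0.75) × 0.44 × (1 − 0.29) = 0.022649
  transactional receipt: 0.33 × (1 − 0.66) × 0.77 × (1 − 0.79) = 0.018143
  personal mail: 0.27 × (1 − 0.05) × 0.40 × (1 − 0.86) = 0.014364
Normalizing constant Z = 0.0040293 + 0.022649 + 0.018143 + 0.014364 = 0.059185.
P(phishing | evidence) ≈ 0.0040293 / 0.059185 ≈ 0.068
P(malware delivery | evidence) ≈ 0.022649 / 0.059185 ≈ 0.383
P(transactional receipt | evidence) ≈ 0.018143 / 0.059185 ≈ 0.307
P(personal mail | evidence) ≈ 0.014364 / 0.059185 ≈ 0.243
The largest is 0.383, so malware delivery is most probable.

malware delivery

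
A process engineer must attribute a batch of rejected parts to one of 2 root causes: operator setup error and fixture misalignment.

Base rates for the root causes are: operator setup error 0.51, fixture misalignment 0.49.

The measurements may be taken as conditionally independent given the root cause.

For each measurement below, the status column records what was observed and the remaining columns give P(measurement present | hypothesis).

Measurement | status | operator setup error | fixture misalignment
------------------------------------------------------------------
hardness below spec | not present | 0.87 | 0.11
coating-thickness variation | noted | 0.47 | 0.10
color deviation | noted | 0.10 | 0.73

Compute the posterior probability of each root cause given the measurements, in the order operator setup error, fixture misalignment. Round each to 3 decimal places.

Multiply each prior by the joint likelihood of the measurement pattern (using 1 − P(present | H) for each absent measurement):
  operator setup error: 0.51 × (1 − 0.87) × 0.47 × 0.10 = 0.0031161
  fixture misalignment: 0.49 × (1 − 0.11) × 0.10 × 0.73 = 0.031835
Normalizing constant Z = 0.0031161 + 0.031835 = 0.034951.
P(operator setup error | evidence) = 0.0031161 / 0.034951 ≈ 0.089
P(fixture misalignment | evidence) = 0.031835 / 0.034951 ≈ 0.911

0.089, 0.911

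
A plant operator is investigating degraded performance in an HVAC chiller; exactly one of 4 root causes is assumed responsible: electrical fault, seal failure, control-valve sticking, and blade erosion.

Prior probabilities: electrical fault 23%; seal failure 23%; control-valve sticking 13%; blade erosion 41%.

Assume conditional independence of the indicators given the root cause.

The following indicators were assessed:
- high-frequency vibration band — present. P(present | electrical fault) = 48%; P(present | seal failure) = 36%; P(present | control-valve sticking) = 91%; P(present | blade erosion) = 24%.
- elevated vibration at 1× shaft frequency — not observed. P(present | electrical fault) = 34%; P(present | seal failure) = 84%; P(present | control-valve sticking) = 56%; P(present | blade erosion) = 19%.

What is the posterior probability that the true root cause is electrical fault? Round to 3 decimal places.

Multiply each prior by the joint likelihood of the indicator pattern (using 1 − P(present | H) for each absent indicator):
  electrical fault: 0.23 × 0.48 × (1 − 0.34) = 0.072864
  seal failure: 0.23 × 0.36 × (1 − 0.84) = 0.013248
  control-valve sticking: 0.13 × 0.91 × (1 − 0.56) = 0.052052
  blade erosion: 0.41 × 0.24 × (1 − 0.19) = 0.079704
The unnormalized weights sum to 0.21787.
P(electrical fault | evidence) = 0.072864 / 0.21787 ≈ 0.334.

0.334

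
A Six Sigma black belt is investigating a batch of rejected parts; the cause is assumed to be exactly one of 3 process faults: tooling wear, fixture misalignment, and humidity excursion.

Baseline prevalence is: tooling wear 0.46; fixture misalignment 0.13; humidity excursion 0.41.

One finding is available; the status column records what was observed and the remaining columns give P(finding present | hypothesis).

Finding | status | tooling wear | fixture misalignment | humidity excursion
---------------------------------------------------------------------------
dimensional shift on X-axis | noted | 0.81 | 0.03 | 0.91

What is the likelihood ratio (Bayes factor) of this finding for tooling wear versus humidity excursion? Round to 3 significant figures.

0.890

The Bayes factor is the ratio of the two likelihoods.
  tooling wear: 0.81
  humidity excursion: 0.91
Bayes factor = 0.81 / 0.91 ≈ 0.890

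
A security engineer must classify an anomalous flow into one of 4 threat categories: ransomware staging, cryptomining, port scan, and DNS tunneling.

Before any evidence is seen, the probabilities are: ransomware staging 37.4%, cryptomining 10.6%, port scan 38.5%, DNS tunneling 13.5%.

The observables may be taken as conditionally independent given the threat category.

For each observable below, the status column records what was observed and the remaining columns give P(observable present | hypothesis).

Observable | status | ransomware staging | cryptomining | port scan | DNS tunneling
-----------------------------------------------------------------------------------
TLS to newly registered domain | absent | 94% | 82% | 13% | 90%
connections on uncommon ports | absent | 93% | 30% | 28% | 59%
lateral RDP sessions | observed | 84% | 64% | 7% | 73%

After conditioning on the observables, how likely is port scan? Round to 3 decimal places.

0.548

By Bayes' rule with conditional independence, the unnormalized weight for each hypothesis is prior × ∏ likelihoods (using 1 − P(present | H) for each absent observable):
  ransomware staging: 0.374 × (1 − 0.94) × (1 − 0.93) × 0.84 = 0.0013195
  cryptomining: 0.106 × (1 − 0.82) × (1 − 0.30) × 0.64 = 0.0085478
  port scan: 0.385 × (1 − 0.13) × (1 − 0.28) × 0.07 = 0.016881
  DNS tunneling: 0.135 × (1 − 0.90) × (1 − 0.59) × 0.73 = 0.0040405
The unnormalized weights sum to 0.030789.
P(port scan | evidence) = 0.016881 / 0.030789 ≈ 0.548.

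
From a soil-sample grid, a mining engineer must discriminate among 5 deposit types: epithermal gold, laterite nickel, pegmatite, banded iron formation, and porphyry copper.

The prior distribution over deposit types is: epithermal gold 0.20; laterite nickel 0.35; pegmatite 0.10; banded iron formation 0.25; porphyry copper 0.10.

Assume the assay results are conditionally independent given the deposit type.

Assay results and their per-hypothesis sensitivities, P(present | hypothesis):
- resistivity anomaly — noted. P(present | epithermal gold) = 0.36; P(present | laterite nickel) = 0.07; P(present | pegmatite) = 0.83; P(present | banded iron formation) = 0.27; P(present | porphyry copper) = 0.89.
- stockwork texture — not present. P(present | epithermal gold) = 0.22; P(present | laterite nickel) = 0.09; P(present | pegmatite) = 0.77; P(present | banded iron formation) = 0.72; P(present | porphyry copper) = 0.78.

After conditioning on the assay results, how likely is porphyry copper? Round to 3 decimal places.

0.144

By Bayes' rule with conditional independence, the unnormalized weight for each hypothesis is prior × ∏ likelihoods (using 1 − P(present | H) for each absent assay result):
  epithermal gold: 0.20 × 0.36 × (1 − 0.22) = 0.05616
  laterite nickel: 0.35 × 0.07 × (1 − 0.09) = 0.022295
  pegmatite: 0.10 × 0.83 × (1 − 0.77) = 0.01909
  banded iron formation: 0.25 × 0.27 × (1 − 0.72) = 0.0189
  porphyry copper: 0.10 × 0.89 × (1 − 0.78) = 0.01958
Marginal likelihood of the evidence = 0.13603.
P(porphyry copper | evidence) = 0.01958 / 0.13603 ≈ 0.144.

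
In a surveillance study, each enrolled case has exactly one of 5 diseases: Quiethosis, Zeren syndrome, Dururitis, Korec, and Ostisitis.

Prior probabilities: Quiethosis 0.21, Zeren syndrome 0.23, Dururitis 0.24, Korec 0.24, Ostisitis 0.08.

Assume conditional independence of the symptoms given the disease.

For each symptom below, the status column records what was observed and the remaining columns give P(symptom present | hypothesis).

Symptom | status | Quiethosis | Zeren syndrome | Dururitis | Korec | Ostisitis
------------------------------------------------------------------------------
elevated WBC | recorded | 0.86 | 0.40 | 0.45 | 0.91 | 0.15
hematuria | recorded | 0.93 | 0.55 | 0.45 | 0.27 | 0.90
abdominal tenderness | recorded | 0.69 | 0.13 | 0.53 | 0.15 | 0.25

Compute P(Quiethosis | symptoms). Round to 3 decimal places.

0.725

Multiply each prior by the joint likelihood of the symptom pattern:
  Quiethosis: 0.21 × 0.86 × 0.93 × 0.69 = 0.11589
  Zeren syndrome: 0.23 × 0.40 × 0.55 × 0.13 = 0.006578
  Dururitis: 0.24 × 0.45 × 0.45 × 0.53 = 0.025758
  Korec: 0.24 × 0.91 × 0.27 × 0.15 = 0.0088452
  Ostisitis: 0.08 × 0.15 × 0.90 × 0.25 = 0.0027
The unnormalized weights sum to 0.15977.
P(Quiethosis | evidence) = 0.11589 / 0.15977 ≈ 0.725.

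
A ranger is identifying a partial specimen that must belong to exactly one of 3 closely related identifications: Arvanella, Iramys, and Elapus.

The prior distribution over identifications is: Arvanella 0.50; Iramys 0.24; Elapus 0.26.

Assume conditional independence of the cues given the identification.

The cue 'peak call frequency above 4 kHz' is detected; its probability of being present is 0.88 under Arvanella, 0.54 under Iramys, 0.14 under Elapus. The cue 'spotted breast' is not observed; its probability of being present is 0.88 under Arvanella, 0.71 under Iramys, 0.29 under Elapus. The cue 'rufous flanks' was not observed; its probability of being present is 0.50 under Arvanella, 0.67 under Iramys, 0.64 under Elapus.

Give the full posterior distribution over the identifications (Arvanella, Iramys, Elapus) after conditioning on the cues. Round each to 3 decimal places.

For each hypothesis, the unnormalized posterior weight is prior × product of the cue likelihoods (using 1 − P(present | H) for each absent cue):
  Arvanella: 0.50 × 0.88 × (1 − 0.88) × (1 − 0.50) = 0.0264
  Iramys: 0.24 × 0.54 × (1 − 0.71) × (1 − 0.67) = 0.012403
  Elapus: 0.26 × 0.14 × (1 − 0.29) × (1 − 0.64) = 0.0093038
Marginal likelihood of the evidence = 0.048107.
P(Arvanella | evidence) = 0.0264 / 0.048107 ≈ 0.549
P(Iramys | evidence) = 0.012403 / 0.048107 ≈ 0.258
P(Elapus | evidence) = 0.0093038 / 0.048107 ≈ 0.193

0.549, 0.258, 0.193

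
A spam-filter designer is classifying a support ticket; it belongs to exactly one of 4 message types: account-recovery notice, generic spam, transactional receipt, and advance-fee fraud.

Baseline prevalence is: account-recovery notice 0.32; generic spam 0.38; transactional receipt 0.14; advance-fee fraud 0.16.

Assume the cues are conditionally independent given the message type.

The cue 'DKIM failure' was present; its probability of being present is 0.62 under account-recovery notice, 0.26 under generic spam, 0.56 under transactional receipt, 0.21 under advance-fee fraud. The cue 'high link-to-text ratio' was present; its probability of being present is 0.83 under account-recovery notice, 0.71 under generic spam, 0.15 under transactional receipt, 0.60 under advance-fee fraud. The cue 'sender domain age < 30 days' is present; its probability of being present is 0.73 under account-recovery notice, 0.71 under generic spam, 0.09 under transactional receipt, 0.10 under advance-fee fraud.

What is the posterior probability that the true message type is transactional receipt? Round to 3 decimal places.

Multiply each prior by the joint likelihood of the cue pattern:
  account-recovery notice: 0.32 × 0.62 × 0.83 × 0.73 = 0.12021
  generic spam: 0.38 × 0.26 × 0.71 × 0.71 = 0.049805
  transactional receipt: 0.14 × 0.56 × 0.15 × 0.09 = 0.0010584
  advance-fee fraud: 0.16 × 0.21 × 0.60 × 0.10 = 0.002016
The unnormalized weights sum to 0.17309.
P(transactional receipt | evidence) = 0.0010584 / 0.17309 ≈ 0.006.

0.006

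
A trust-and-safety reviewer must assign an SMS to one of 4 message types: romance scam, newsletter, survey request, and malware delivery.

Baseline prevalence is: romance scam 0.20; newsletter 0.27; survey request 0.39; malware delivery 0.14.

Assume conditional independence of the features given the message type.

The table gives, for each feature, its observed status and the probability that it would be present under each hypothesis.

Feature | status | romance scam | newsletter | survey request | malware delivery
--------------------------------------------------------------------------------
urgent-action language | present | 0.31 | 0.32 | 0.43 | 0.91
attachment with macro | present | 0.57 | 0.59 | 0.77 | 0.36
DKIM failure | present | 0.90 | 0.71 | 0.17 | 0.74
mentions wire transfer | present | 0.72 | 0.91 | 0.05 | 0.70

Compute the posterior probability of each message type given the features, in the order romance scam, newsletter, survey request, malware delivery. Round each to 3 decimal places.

0.284, 0.408, 0.014, 0.294

For each hypothesis, the unnormalized posterior weight is prior × product of the feature likelihoods:
  romance scam: 0.20 × 0.31 × 0.57 × 0.90 × 0.72 = 0.0229
  newsletter: 0.27 × 0.32 × 0.59 × 0.71 × 0.91 = 0.032936
  survey request: 0.39 × 0.43 × 0.77 × 0.17 × 0.05 = 0.0010976
  malware delivery: 0.14 × 0.91 × 0.36 × 0.74 × 0.70 = 0.023758
Marginal likelihood of the evidence = 0.080691.
P(romance scam | evidence) = 0.0229 / 0.080691 ≈ 0.284
P(newsletter | evidence) = 0.032936 / 0.080691 ≈ 0.408
P(survey request | evidence) = 0.0010976 / 0.080691 ≈ 0.014
P(malware delivery | evidence) = 0.023758 / 0.080691 ≈ 0.294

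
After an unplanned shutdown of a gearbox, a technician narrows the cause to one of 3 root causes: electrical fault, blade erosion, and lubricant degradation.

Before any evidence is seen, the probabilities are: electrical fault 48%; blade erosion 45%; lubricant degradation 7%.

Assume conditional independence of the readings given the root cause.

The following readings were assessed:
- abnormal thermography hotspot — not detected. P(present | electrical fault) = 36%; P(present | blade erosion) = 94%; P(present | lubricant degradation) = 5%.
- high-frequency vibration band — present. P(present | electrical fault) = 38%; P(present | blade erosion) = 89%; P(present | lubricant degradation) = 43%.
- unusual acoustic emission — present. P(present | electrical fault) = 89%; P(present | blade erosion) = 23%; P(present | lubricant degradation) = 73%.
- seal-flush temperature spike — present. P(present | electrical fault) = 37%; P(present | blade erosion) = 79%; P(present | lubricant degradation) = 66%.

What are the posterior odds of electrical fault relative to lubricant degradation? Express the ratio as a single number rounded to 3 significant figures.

2.79

Posterior odds equal prior odds times the likelihood ratio; only the two competing hypotheses matter (using 1 − P(present | H) for each absent reading).
  electrical fault: 0.48 × (1 − 0.36) × 0.38 × 0.89 × 0.37 = 0.038441
  lubricant degradation: 0.07 × (1 − 0.05) × 0.43 × 0.73 × 0.66 = 0.013777
Posterior odds = 0.038441 / 0.013777 ≈ 2.79.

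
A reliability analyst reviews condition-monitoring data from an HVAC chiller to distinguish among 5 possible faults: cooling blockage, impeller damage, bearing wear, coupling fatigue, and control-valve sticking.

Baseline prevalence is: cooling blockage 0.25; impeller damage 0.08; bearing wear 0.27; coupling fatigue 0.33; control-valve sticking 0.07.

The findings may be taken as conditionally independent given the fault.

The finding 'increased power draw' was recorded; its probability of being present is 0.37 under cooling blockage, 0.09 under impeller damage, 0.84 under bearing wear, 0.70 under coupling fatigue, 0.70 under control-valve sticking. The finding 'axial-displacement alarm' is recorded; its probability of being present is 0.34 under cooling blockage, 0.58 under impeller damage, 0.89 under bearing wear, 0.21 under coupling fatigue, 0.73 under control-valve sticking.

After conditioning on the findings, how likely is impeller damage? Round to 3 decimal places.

For each hypothesis, the unnormalized posterior weight is prior × product of the finding likelihoods:
  cooling blockage: 0.25 × 0.37 × 0.34 = 0.03145
  impeller damage: 0.08 × 0.09 × 0.58 = 0.004176
  bearing wear: 0.27 × 0.84 × 0.89 = 0.20185
  coupling fatigue: 0.33 × 0.70 × 0.21 = 0.04851
  control-valve sticking: 0.07 × 0.70 × 0.73 = 0.03577
Marginal likelihood of the evidence = 0.32176.
P(impeller damage | evidence) = 0.004176 / 0.32176 ≈ 0.013.

0.013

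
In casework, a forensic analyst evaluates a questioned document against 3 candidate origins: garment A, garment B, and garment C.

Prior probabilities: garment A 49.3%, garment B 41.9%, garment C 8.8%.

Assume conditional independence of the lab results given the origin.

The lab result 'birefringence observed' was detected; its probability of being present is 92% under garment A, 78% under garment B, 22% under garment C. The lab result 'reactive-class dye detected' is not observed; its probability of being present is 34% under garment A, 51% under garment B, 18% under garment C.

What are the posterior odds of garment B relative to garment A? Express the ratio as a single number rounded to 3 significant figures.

0.535

Posterior odds equal prior odds times the likelihood ratio; only the two competing hypotheses matter (using 1 − P(present | H) for each absent lab result).
  garment B: 0.419 × 0.78 × (1 − 0.51) = 0.16014
  garment A: 0.493 × 0.92 × (1 − 0.34) = 0.29935
Posterior odds = 0.16014 / 0.29935 ≈ 0.535.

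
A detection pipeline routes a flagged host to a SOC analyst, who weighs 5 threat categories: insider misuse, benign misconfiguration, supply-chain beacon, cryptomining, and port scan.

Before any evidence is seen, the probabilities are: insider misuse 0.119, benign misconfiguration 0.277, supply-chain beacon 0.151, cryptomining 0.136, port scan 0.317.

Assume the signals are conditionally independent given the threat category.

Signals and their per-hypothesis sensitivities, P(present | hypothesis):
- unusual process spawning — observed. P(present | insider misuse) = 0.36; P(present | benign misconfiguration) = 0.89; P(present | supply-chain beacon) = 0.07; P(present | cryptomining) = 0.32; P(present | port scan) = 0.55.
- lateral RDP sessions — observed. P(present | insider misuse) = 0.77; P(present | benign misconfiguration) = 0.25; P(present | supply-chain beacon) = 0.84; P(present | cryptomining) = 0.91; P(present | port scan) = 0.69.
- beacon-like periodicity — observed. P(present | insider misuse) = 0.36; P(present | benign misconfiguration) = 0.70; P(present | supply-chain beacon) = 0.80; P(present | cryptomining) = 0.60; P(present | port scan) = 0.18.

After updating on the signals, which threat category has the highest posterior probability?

benign misconfiguration

Multiply each prior by the joint likelihood of the signal pattern:
  insider misuse: 0.119 × 0.36 × 0.77 × 0.36 = 0.011875
  benign misconfiguration: 0.277 × 0.89 × 0.25 × 0.70 = 0.043143
  supply-chain beacon: 0.151 × 0.07 × 0.84 × 0.80 = 0.007103
  cryptomining: 0.136 × 0.32 × 0.91 × 0.60 = 0.023762
  port scan: 0.317 × 0.55 × 0.69 × 0.18 = 0.021654
Marginal likelihood of the evidence = 0.10754.
P(insider misuse | evidence) ≈ 0.011875 / 0.10754 ≈ 0.110
P(benign misconfiguration | evidence) ≈ 0.043143 / 0.10754 ≈ 0.401
P(supply-chain beacon | evidence) ≈ 0.007103 / 0.10754 ≈ 0.066
P(cryptomining | evidence) ≈ 0.023762 / 0.10754 ≈ 0.221
P(port scan | evidence) ≈ 0.021654 / 0.10754 ≈ 0.201
The largest is 0.401, so benign misconfiguration is most probable.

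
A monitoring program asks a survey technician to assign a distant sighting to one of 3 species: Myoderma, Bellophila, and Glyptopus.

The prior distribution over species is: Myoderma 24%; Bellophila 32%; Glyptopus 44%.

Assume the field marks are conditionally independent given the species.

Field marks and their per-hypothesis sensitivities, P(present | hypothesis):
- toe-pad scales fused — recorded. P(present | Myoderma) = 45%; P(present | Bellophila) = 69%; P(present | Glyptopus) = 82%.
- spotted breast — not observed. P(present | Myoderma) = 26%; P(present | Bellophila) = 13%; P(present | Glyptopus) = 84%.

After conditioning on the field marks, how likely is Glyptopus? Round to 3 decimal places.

Multiply each prior by the joint likelihood of the field mark pattern (using 1 − P(present | H) for each absent field mark):
  Myoderma: 0.24 × 0.45 × (1 − 0.26) = 0.07992
  Bellophila: 0.32 × 0.69 × (1 − 0.13) = 0.1921
  Glyptopus: 0.44 × 0.82 × (1 − 0.84) = 0.057728
Marginal likelihood of the evidence = 0.32974.
P(Glyptopus | evidence) = 0.057728 / 0.32974 ≈ 0.175.

0.175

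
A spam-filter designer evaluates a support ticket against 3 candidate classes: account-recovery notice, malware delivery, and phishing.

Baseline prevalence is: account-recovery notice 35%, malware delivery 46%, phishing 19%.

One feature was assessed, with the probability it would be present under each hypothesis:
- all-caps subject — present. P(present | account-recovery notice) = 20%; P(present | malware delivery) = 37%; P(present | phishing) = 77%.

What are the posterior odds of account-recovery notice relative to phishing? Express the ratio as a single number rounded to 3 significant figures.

Unnormalized posterior weight (prior times the feature likelihood) for each of the two hypotheses:
  account-recovery notice: 0.35 × 0.20 = 0.07
  phishing: 0.19 × 0.77 = 0.1463
Odds(account-recovery notice : phishing) = 0.07 / 0.1463 ≈ 0.478.

0.478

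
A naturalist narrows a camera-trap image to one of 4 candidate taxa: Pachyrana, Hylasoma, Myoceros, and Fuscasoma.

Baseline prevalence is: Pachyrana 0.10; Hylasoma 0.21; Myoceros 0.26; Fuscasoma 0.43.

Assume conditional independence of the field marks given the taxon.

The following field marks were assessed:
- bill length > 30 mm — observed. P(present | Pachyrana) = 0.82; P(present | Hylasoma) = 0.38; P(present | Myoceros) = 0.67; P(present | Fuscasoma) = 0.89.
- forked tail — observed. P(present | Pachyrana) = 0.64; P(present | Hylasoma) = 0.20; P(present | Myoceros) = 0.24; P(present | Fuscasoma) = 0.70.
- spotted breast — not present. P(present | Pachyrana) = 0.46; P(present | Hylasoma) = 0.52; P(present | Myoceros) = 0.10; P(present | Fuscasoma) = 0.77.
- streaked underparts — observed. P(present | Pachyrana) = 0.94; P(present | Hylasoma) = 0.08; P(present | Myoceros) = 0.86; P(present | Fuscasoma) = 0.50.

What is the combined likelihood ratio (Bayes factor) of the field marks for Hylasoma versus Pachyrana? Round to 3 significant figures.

0.0110

Take the product of per-field mark likelihoods under each hypothesis (using 1 − P(present | H) for each absent field mark), then divide.
  Hylasoma: 0.38 × 0.20 × (1 − 0.52) × 0.08 = 0.0029184
  Pachyrana: 0.82 × 0.64 × (1 − 0.46) × 0.94 = 0.26639
Bayes factor = 0.0029184 / 0.26639 ≈ 0.0110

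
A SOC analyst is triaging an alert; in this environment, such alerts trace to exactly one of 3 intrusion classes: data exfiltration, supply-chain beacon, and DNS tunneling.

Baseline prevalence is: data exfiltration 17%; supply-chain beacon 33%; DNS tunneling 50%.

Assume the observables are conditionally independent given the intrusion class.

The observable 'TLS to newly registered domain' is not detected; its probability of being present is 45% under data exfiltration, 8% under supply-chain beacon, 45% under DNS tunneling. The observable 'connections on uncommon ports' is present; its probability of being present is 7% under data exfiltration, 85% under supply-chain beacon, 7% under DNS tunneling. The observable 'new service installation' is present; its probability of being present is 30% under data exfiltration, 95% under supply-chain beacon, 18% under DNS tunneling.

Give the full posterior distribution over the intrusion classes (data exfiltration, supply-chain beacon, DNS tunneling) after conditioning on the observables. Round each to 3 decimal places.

0.008, 0.978, 0.014

For each hypothesis, the unnormalized posterior weight is prior × product of the observable likelihoods (using 1 − P(present | H) for each absent observable):
  data exfiltration: 0.17 × (1 − 0.45) × 0.07 × 0.30 = 0.0019635
  supply-chain beacon: 0.33 × (1 − 0.08) × 0.85 × 0.95 = 0.24516
  DNS tunneling: 0.50 × (1 − 0.45) × 0.07 × 0.18 = 0.003465
Marginal likelihood of the evidence = 0.25059.
P(data exfiltration | evidence) = 0.0019635 / 0.25059 ≈ 0.008
P(supply-chain beacon | evidence) = 0.24516 / 0.25059 ≈ 0.978
P(DNS tunneling | evidence) = 0.003465 / 0.25059 ≈ 0.014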